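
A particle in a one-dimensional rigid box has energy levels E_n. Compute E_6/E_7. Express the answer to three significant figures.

0.735

E_n ∝ n², so E_6/E_7 = 6²/7² = 36/49 = 0.735.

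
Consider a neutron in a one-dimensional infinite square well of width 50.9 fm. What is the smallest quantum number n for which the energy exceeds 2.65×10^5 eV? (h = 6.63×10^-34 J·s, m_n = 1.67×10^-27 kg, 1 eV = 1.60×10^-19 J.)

n = 2

E_1 = h²/(8m_nL²) = 1.270×10^-14 J = 7.938×10^4 eV.
Need n² > 2.65×10^5/7.938×10^4 = 3.338, i.e. n > 1.827.
The smallest integer satisfying this is n = 2.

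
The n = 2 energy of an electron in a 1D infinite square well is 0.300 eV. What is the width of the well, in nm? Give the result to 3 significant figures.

From E_n = n²h²/(8m_eL²), L = n·h/√(8m_eE_n).
E_2 = 0.300 eV = 4.806×10^-20 J, so L = 2·6.626×10^-34/√(8·9.109×10^-31·4.806×10^-20) = 2.24×10^-9 m = 2.24 nm.

L = 2.24 nm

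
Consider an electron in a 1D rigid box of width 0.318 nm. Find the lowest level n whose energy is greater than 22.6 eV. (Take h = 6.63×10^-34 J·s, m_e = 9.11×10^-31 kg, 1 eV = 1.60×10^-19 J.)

E_1 = h²/(8m_eL²) = 5.964×10^-19 J = 3.728 eV.
Need n² > 22.6/3.728 = 6.062, i.e. n > 2.462.
The smallest integer satisfying this is n = 3.

n = 3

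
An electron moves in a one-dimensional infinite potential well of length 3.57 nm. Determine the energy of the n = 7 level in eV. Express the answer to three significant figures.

E_7 = 1.45 eV

For an infinite well E_n = n²h²/(8m_eL²), so E_1 = h²/(8m_eL²) = (6.626×10^-34)²/(8·9.109×10^-31·(3.57×10^-9 m)²) = 4.727×10^-21 J.
Then E_7 = 7²·E_1 = 49·4.727×10^-21 J = 2.316×10^-19 J.
Converting, E_7 = 2.316×10^-19 J / (1.602×10^-19 J/eV) = 1.45 eV.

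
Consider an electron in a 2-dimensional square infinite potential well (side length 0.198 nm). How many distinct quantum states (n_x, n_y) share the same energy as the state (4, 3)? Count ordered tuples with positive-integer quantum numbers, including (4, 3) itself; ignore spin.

degeneracy = 2

The level has n_x² + n_y² = 25. The ordered positive-integer solutions are (3, 4), (4, 3).
That gives 2 states.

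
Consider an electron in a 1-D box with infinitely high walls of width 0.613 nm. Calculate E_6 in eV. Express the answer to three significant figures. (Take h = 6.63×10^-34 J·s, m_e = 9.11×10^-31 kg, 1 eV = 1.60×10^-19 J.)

E_6 = 36.1 eV

For an infinite well E_n = n²h²/(8m_eL²), so E_1 = h²/(8m_eL²) = (6.63×10^-34)²/(8·9.11×10^-31·(6.13×10^-10 m)²) = 1.605×10^-19 J.
Then E_6 = 6²·E_1 = 36·1.605×10^-19 J = 5.778×10^-18 J.
Converting, E_6 = 5.778×10^-18 J / (1.60×10^-19 J/eV) = 36.1 eV.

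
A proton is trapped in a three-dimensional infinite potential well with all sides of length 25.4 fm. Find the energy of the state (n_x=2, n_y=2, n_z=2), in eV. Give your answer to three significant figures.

For a 3D rectangular well E = (h²/8m_p)·Σ n_i²/L_i² = (6.626×10^-34)²/(8·1.673×10^-27) · [2²/(25.4 fm)² + 2²/(25.4 fm)² + 2²/(25.4 fm)²].
Evaluating gives E = 6.101×10^-13 J = 3.81×10^6 eV.

E = 3.81×10^6 eV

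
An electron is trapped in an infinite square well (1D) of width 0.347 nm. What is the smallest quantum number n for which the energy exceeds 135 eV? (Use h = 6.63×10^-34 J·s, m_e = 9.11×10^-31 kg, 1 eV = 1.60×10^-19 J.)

E_1 = h²/(8m_eL²) = 5.009×10^-19 J = 3.131 eV.
Need n² > 135/3.131 = 43.12, i.e. n > 6.567.
The smallest integer satisfying this is n = 7.

n = 7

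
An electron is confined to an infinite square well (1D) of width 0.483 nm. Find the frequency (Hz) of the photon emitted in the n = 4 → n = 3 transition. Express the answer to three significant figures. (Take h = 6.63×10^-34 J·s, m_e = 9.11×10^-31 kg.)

E_1 = h²/(8m_eL²) = 2.585×10^-19 J and ΔE = (4² − 3²)E_1 = 1.810×10^-18 J.
f = ΔE/h = 1.810×10^-18/6.63×10^-34 = 2.73×10^15 Hz.

f = 2.73×10^15 Hz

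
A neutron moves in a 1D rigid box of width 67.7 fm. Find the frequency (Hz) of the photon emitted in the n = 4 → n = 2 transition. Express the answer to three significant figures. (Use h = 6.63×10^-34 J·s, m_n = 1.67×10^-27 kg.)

f = 1.30×10^20 Hz

E_1 = h²/(8m_nL²) = 7.179×10^-15 J and ΔE = (4² − 2²)E_1 = 8.615×10^-14 J.
f = ΔE/h = 8.615×10^-14/6.63×10^-34 = 1.30×10^20 Hz.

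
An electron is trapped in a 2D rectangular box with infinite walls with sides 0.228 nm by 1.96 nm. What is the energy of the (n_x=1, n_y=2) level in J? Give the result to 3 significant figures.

E = 1.22×10^-18 J

For a 2D rectangular well E = (h²/8m_e)·Σ n_i²/L_i² = (6.626×10^-34)²/(8·9.109×10^-31) · [1²/(0.228 nm)² + 2²/(1.96 nm)²].
Evaluating gives E = 1.22×10^-18 J.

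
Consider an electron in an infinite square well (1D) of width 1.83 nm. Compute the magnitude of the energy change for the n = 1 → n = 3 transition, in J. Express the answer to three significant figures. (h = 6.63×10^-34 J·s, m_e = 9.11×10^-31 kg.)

|ΔE| = 1.44×10^-19 J

E_1 = h²/(8m_eL²) = 1.801×10^-20 J.
|ΔE| = |1² − 3²|·E_1 = 8·1.801×10^-20 J = 1.44×10^-19 J.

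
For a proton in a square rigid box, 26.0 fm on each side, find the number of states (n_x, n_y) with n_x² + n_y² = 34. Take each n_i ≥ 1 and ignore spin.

degeneracy = 2

The level has n_x² + n_y² = 34. The ordered positive-integer solutions are (3, 5), (5, 3).
That gives 2 states.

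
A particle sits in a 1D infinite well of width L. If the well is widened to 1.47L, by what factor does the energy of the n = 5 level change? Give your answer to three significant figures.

0.463

E_n ∝ 1/L², so the energy scales by 1/1.47² = 0.463.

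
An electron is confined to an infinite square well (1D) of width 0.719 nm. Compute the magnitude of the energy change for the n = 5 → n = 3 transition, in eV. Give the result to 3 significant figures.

|ΔE| = 11.6 eV

E_1 = h²/(8m_eL²) = 1.165×10^-19 J.
|ΔE| = |5² − 3²|·E_1 = 16·1.165×10^-19 J = 1.864×10^-18 J = 11.6 eV.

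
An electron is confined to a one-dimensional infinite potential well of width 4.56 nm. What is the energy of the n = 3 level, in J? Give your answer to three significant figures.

For an infinite well E_n = n²h²/(8m_eL²), so E_1 = h²/(8m_eL²) = (6.626×10^-34)²/(8·9.109×10^-31·(4.56×10^-9 m)²) = 2.897×10^-21 J.
Then E_3 = 3²·E_1 = 9·2.897×10^-21 J = 2.61×10^-20 J.

E_3 = 2.61×10^-20 J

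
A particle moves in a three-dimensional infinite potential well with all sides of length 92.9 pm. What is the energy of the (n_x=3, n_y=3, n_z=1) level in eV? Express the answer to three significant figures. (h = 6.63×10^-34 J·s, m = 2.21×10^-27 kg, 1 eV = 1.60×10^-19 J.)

For a 3D rectangular well E = (h²/8m)·Σ n_i²/L_i² = (6.63×10^-34)²/(8·2.21×10^-27) · [3²/(92.9 pm)² + 3²/(92.9 pm)² + 1²/(92.9 pm)²].
Evaluating gives E = 5.474×10^-20 J = 0.342 eV.

E = 0.342 eV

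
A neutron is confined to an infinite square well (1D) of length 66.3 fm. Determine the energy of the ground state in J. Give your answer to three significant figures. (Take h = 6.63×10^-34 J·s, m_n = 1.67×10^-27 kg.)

E_1 = 7.49×10^-15 J

For an infinite well E_n = n²h²/(8m_nL²), so E_1 = h²/(8m_nL²) = (6.63×10^-34)²/(8·1.67×10^-27·(6.63×10^-14 m)²) = 7.485×10^-15 J.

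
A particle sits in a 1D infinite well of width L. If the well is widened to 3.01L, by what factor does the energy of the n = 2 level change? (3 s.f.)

E_n ∝ 1/L², so the energy scales by 1/3.01² = 0.110.

0.110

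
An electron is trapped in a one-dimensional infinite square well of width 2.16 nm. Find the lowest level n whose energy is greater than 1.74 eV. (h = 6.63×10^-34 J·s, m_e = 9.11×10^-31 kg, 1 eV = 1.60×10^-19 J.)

E_1 = h²/(8m_eL²) = 1.293×10^-20 J = 0.08081 eV.
Need n² > 1.74/0.08081 = 21.53, i.e. n > 4.640.
The smallest integer satisfying this is n = 5.

n = 5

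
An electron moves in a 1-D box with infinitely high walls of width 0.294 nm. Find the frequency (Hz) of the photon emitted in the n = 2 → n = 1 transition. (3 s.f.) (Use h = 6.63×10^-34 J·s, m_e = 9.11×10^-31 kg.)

f = 3.16×10^15 Hz

E_1 = h²/(8m_eL²) = 6.978×10^-19 J and ΔE = (2² − 1²)E_1 = 2.093×10^-18 J.
f = ΔE/h = 2.093×10^-18/6.63×10^-34 = 3.16×10^15 Hz.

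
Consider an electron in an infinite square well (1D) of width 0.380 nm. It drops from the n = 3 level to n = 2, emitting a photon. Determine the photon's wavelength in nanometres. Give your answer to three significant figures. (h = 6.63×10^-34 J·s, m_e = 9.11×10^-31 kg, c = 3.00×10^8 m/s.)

E_1 = h²/(8m_eL²) = 4.177×10^-19 J, so ΔE = (3² − 2²)E_1 = 2.089×10^-18 J.
λ = hc/ΔE = (6.63×10^-34·3.00×10^8)/2.089×10^-18 = 9.52×10^-8 m = 95.2 nm.

λ = 95.2 nm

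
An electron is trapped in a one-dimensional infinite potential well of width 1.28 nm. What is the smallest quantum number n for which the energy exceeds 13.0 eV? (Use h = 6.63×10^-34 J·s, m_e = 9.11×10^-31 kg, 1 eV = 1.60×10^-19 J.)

n = 8

E_1 = h²/(8m_eL²) = 3.681×10^-20 J = 0.2301 eV.
Need n² > 13.0/0.2301 = 56.50, i.e. n > 7.517.
The smallest integer satisfying this is n = 8.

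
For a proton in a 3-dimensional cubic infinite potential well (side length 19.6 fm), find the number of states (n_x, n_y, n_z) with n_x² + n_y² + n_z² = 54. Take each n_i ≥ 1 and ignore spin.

The level has n_x² + n_y² + n_z² = 54. The ordered positive-integer solutions are (1, 2, 7), (1, 7, 2), (2, 1, 7), (2, 5, 5), (2, 7, 1), (3, 3, 6), (3, 6, 3), (5, 2, 5), (5, 5, 2), (6, 3, 3), (7, 1, 2), (7, 2, 1).
That gives 12 states.

degeneracy = 12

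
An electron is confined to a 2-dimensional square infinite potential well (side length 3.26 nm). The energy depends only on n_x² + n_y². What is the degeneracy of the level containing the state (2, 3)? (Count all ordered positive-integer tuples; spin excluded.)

degeneracy = 2

The level has n_x² + n_y² = 13. The ordered positive-integer solutions are (2, 3), (3, 2).
That gives 2 states.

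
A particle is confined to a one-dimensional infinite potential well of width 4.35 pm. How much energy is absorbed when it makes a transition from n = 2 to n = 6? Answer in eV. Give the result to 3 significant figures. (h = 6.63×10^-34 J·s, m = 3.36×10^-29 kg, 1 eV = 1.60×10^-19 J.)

E_1 = h²/(8mL²) = 8.642×10^-17 J.
|ΔE| = |2² − 6²|·E_1 = 32·8.642×10^-17 J = 2.765×10^-15 J = 1.73×10^4 eV.

|ΔE| = 1.73×10^4 eV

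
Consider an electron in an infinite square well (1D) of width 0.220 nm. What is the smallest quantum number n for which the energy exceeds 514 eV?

E_1 = h²/(8m_eL²) = 1.245×10^-18 J = 7.772 eV.
Need n² > 514/7.772 = 66.13, i.e. n > 8.132.
The smallest integer satisfying this is n = 9.

n = 9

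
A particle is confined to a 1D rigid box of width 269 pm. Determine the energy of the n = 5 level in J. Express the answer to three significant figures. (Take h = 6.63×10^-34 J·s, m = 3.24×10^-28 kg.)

E_5 = 5.86×10^-20 J

For an infinite well E_n = n²h²/(8mL²), so E_1 = h²/(8mL²) = (6.63×10^-34)²/(8·3.24×10^-28·(2.69×10^-10 m)²) = 2.344×10^-21 J.
Then E_5 = 5²·E_1 = 25·2.344×10^-21 J = 5.86×10^-20 J.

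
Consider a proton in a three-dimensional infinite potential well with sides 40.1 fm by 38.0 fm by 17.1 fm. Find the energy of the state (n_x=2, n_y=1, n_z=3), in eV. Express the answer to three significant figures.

E = 6.95×10^6 eV

For a 3D rectangular well E = (h²/8m_p)·Σ n_i²/L_i² = (6.626×10^-34)²/(8·1.673×10^-27) · [2²/(40.1 fm)² + 1²/(38.0 fm)² + 3²/(17.1 fm)²].
Evaluating gives E = 1.114×10^-12 J = 6.95×10^6 eV.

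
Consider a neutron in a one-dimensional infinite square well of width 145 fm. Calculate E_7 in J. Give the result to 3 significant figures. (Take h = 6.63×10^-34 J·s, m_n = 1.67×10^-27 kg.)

E_7 = 7.67×10^-14 J

For an infinite well E_n = n²h²/(8m_nL²), so E_1 = h²/(8m_nL²) = (6.63×10^-34)²/(8·1.67×10^-27·(1.45×10^-13 m)²) = 1.565×10^-15 J.
Then E_7 = 7²·E_1 = 49·1.565×10^-15 J = 7.67×10^-14 J.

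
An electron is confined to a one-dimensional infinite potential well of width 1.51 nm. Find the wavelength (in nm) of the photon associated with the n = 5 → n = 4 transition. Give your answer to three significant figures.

E_1 = h²/(8m_eL²) = 2.642×10^-20 J, so ΔE = (5² − 4²)E_1 = 2.378×10^-19 J.
λ = hc/ΔE = (6.626×10^-34·2.998×10^8)/2.378×10^-19 = 8.35×10^-7 m = 835 nm.

λ = 835 nm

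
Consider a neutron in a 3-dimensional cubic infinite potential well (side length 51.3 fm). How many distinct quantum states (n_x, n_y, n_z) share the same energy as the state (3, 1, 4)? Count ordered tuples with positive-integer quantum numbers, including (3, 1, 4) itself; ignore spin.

degeneracy = 6

The level has n_x² + n_y² + n_z² = 26. The ordered positive-integer solutions are (1, 3, 4), (1, 4, 3), (3, 1, 4), (3, 4, 1), (4, 1, 3), (4, 3, 1).
That gives 6 states.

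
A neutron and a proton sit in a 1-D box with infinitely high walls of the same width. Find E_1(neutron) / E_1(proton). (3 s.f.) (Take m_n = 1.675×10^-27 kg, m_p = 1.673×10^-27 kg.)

0.999

E_n ∝ 1/m at fixed n and L, so the ratio is m_p/m_n = 1.673×10^-27/1.675×10^-27 = 0.999.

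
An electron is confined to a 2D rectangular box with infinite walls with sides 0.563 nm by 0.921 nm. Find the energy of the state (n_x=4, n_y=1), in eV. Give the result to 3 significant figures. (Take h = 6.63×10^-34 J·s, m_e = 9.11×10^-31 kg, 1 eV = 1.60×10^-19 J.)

E = 19.5 eV

For a 2D rectangular well E = (h²/8m_e)·Σ n_i²/L_i² = (6.63×10^-34)²/(8·9.11×10^-31) · [4²/(0.563 nm)² + 1²/(0.921 nm)²].
Evaluating gives E = 3.116×10^-18 J = 19.5 eV.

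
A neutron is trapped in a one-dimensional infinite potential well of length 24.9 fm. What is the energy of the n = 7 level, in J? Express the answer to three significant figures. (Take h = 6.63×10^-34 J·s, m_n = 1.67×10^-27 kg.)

For an infinite well E_n = n²h²/(8m_nL²), so E_1 = h²/(8m_nL²) = (6.63×10^-34)²/(8·1.67×10^-27·(2.49×10^-14 m)²) = 5.307×10^-14 J.
Then E_7 = 7²·E_1 = 49·5.307×10^-14 J = 2.60×10^-12 J.

E_7 = 2.60×10^-12 J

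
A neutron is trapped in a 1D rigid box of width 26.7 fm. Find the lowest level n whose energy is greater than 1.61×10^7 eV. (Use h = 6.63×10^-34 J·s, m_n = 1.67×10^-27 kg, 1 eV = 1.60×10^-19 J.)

n = 8

E_1 = h²/(8m_nL²) = 4.615×10^-14 J = 2.884×10^5 eV.
Need n² > 1.61×10^7/2.884×10^5 = 55.83, i.e. n > 7.472.
The smallest integer satisfying this is n = 8.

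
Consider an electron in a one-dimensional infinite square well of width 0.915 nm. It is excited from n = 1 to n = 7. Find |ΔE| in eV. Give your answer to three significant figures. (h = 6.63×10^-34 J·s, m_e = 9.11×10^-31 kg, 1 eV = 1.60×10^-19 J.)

E_1 = h²/(8m_eL²) = 7.204×10^-20 J.
|ΔE| = |1² − 7²|·E_1 = 48·7.204×10^-20 J = 3.458×10^-18 J = 21.6 eV.

|ΔE| = 21.6 eV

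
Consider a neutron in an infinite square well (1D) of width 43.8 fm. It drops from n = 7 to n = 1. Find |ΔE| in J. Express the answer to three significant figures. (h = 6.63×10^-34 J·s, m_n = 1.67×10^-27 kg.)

|ΔE| = 8.23×10^-13 J

E_1 = h²/(8m_nL²) = 1.715×10^-14 J.
|ΔE| = |7² − 1²|·E_1 = 48·1.715×10^-14 J = 8.23×10^-13 J.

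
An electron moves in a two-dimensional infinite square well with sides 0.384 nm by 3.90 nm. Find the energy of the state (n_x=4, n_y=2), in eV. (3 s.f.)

For a 2D rectangular well E = (h²/8m_e)·Σ n_i²/L_i² = (6.626×10^-34)²/(8·9.109×10^-31) · [4²/(0.384 nm)² + 2²/(3.90 nm)²].
Evaluating gives E = 6.553×10^-18 J = 40.9 eV.

E = 40.9 eV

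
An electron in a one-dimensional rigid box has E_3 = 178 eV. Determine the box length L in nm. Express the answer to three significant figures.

From E_n = n²h²/(8m_eL²), L = n·h/√(8m_eE_n).
E_3 = 178 eV = 2.852×10^-17 J, so L = 3·6.626×10^-34/√(8·9.109×10^-31·2.852×10^-17) = 1.38×10^-10 m = 0.138 nm.

L = 0.138 nm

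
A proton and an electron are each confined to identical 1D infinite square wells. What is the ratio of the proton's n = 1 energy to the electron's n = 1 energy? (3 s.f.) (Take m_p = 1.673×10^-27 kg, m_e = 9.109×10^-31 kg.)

5.44×10^-4

E_n ∝ 1/m at fixed n and L, so the ratio is m_e/m_p = 9.109×10^-31/1.673×10^-27 = 5.44×10^-4.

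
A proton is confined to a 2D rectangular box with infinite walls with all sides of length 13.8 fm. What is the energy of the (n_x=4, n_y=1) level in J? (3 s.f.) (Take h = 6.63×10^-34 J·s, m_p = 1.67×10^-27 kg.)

For a 2D rectangular well E = (h²/8m_p)·Σ n_i²/L_i² = (6.63×10^-34)²/(8·1.67×10^-27) · [4²/(13.8 fm)² + 1²/(13.8 fm)²].
Evaluating gives E = 2.94×10^-12 J.

E = 2.94×10^-12 J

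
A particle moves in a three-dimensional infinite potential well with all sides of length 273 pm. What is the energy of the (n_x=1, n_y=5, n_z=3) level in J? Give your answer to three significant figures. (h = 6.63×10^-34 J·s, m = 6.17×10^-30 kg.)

For a 3D rectangular well E = (h²/8m)·Σ n_i²/L_i² = (6.63×10^-34)²/(8·6.17×10^-30) · [1²/(273 pm)² + 5²/(273 pm)² + 3²/(273 pm)²].
Evaluating gives E = 4.18×10^-18 J.

E = 4.18×10^-18 J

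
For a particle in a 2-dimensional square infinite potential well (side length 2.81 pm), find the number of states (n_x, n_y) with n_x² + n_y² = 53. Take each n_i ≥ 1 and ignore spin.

degeneracy = 2

The level has n_x² + n_y² = 53. The ordered positive-integer solutions are (2, 7), (7, 2).
That gives 2 states.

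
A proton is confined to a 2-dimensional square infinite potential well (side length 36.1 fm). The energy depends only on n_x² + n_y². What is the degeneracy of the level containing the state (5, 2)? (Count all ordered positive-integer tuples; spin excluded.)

degeneracy = 2

The level has n_x² + n_y² = 29. The ordered positive-integer solutions are (2, 5), (5, 2).
That gives 2 states.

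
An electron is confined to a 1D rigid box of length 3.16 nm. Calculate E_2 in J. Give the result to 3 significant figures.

E_2 = 2.41×10^-20 J

For an infinite well E_n = n²h²/(8m_eL²), so E_1 = h²/(8m_eL²) = (6.626×10^-34)²/(8·9.109×10^-31·(3.16×10^-9 m)²) = 6.033×10^-21 J.
Then E_2 = 2²·E_1 = 4·6.033×10^-21 J = 2.41×10^-20 J.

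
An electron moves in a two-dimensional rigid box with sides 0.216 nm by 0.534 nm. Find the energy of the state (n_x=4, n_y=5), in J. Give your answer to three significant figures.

For a 2D rectangular well E = (h²/8m_e)·Σ n_i²/L_i² = (6.626×10^-34)²/(8·9.109×10^-31) · [4²/(0.216 nm)² + 5²/(0.534 nm)²].
Evaluating gives E = 2.59×10^-17 J.

E = 2.59×10^-17 J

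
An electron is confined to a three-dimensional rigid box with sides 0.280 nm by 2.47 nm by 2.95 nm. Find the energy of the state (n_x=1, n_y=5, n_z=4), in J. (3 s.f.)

E = 1.13×10^-18 J

For a 3D rectangular well E = (h²/8m_e)·Σ n_i²/L_i² = (6.626×10^-34)²/(8·9.109×10^-31) · [1²/(0.280 nm)² + 5²/(2.47 nm)² + 4²/(2.95 nm)²].
Evaluating gives E = 1.13×10^-18 J.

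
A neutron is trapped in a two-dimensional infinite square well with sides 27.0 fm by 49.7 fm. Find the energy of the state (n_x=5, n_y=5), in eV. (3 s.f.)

For a 2D rectangular well E = (h²/8m_n)·Σ n_i²/L_i² = (6.626×10^-34)²/(8·1.675×10^-27) · [5²/(27.0 fm)² + 5²/(49.7 fm)²].
Evaluating gives E = 1.455×10^-12 J = 9.08×10^6 eV.

E = 9.08×10^6 eV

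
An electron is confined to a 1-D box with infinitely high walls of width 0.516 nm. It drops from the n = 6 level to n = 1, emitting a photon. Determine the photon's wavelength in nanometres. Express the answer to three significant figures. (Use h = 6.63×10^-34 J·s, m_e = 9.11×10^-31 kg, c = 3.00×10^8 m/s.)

λ = 25.1 nm

E_1 = h²/(8m_eL²) = 2.265×10^-19 J, so ΔE = (6² − 1²)E_1 = 7.928×10^-18 J.
λ = hc/ΔE = (6.63×10^-34·3.00×10^8)/7.928×10^-18 = 2.51×10^-8 m = 25.1 nm.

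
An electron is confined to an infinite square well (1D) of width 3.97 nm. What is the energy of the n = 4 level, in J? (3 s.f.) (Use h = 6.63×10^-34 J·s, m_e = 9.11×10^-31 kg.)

E_4 = 6.12×10^-20 J

For an infinite well E_n = n²h²/(8m_eL²), so E_1 = h²/(8m_eL²) = (6.63×10^-34)²/(8·9.11×10^-31·(3.97×10^-9 m)²) = 3.827×10^-21 J.
Then E_4 = 4²·E_1 = 16·3.827×10^-21 J = 6.12×10^-20 J.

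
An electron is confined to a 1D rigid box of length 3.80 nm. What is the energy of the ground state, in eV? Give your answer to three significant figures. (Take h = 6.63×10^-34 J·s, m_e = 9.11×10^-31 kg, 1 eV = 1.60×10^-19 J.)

For an infinite well E_n = n²h²/(8m_eL²), so E_1 = h²/(8m_eL²) = (6.63×10^-34)²/(8·9.11×10^-31·(3.80×10^-9 m)²) = 4.177×10^-21 J.
Converting, E_1 = 4.177×10^-21 J / (1.60×10^-19 J/eV) = 0.0261 eV.

E_1 = 0.0261 eV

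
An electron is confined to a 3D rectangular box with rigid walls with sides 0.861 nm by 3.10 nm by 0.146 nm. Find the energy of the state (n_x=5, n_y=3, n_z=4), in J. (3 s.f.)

For a 3D rectangular well E = (h²/8m_e)·Σ n_i²/L_i² = (6.626×10^-34)²/(8·9.109×10^-31) · [5²/(0.861 nm)² + 3²/(3.10 nm)² + 4²/(0.146 nm)²].
Evaluating gives E = 4.73×10^-17 J.

E = 4.73×10^-17 J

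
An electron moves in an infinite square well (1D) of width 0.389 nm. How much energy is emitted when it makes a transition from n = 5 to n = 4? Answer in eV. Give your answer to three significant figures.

E_1 = h²/(8m_eL²) = 3.981×10^-19 J.
|ΔE| = |5² − 4²|·E_1 = 9·3.981×10^-19 J = 3.583×10^-18 J = 22.4 eV.

|ΔE| = 22.4 eV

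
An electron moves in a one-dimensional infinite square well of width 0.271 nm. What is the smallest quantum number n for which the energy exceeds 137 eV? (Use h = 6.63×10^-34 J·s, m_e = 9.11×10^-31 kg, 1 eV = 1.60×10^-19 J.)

n = 6

E_1 = h²/(8m_eL²) = 8.213×10^-19 J = 5.133 eV.
Need n² > 137/5.133 = 26.69, i.e. n > 5.166.
The smallest integer satisfying this is n = 6.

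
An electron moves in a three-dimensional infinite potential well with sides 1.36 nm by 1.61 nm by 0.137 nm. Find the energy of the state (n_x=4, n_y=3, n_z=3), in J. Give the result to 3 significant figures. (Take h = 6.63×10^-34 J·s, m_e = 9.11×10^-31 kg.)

For a 3D rectangular well E = (h²/8m_e)·Σ n_i²/L_i² = (6.63×10^-34)²/(8·9.11×10^-31) · [4²/(1.36 nm)² + 3²/(1.61 nm)² + 3²/(0.137 nm)²].
Evaluating gives E = 2.97×10^-17 J.

E = 2.97×10^-17 J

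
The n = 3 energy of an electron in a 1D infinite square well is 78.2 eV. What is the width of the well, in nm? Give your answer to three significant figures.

L = 0.208 nm

From E_n = n²h²/(8m_eL²), L = n·h/√(8m_eE_n).
E_3 = 78.2 eV = 1.253×10^-17 J, so L = 3·6.626×10^-34/√(8·9.109×10^-31·1.253×10^-17) = 2.08×10^-10 m = 0.208 nm.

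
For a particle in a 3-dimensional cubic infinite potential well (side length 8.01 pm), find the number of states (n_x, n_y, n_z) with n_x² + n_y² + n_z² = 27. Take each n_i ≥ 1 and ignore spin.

The level has n_x² + n_y² + n_z² = 27. The ordered positive-integer solutions are (1, 1, 5), (1, 5, 1), (3, 3, 3), (5, 1, 1).
That gives 4 states.

degeneracy = 4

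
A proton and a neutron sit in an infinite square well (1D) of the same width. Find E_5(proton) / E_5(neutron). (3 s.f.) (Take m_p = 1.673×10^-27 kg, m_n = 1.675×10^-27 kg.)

E_n ∝ 1/m at fixed n and L, so the ratio is m_n/m_p = 1.675×10^-27/1.673×10^-27 = 1.00.

1.00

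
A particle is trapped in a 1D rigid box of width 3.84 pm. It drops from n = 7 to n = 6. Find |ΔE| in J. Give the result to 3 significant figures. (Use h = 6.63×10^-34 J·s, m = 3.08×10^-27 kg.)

|ΔE| = 1.57×10^-17 J

E_1 = h²/(8mL²) = 1.210×10^-18 J.
|ΔE| = |7² − 6²|·E_1 = 13·1.210×10^-18 J = 1.57×10^-17 J.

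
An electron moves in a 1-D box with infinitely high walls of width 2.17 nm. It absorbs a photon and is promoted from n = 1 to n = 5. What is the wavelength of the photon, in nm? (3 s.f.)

E_1 = h²/(8m_eL²) = 1.279×10^-20 J, so ΔE = (5² − 1²)E_1 = 3.070×10^-19 J.
λ = hc/ΔE = (6.626×10^-34·2.998×10^8)/3.070×10^-19 = 6.47×10^-7 m = 647 nm.

λ = 647 nm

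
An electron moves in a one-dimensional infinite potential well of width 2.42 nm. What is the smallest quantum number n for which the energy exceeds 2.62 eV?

n = 7

E_1 = h²/(8m_eL²) = 1.029×10^-20 J = 0.06423 eV.
Need n² > 2.62/0.06423 = 40.79, i.e. n > 6.387.
The smallest integer satisfying this is n = 7.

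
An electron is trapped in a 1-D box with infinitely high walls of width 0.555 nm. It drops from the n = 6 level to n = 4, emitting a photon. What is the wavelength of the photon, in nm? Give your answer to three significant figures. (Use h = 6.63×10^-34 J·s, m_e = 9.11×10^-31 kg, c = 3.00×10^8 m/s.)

λ = 50.8 nm

E_1 = h²/(8m_eL²) = 1.958×10^-19 J, so ΔE = (6² − 4²)E_1 = 3.916×10^-18 J.
λ = hc/ΔE = (6.63×10^-34·3.00×10^8)/3.916×10^-18 = 5.08×10^-8 m = 50.8 nm.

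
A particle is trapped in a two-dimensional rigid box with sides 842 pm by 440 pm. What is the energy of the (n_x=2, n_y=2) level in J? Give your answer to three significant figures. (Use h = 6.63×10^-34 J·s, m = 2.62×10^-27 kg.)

For a 2D rectangular well E = (h²/8m)·Σ n_i²/L_i² = (6.63×10^-34)²/(8·2.62×10^-27) · [2²/(842 pm)² + 2²/(440 pm)²].
Evaluating gives E = 5.52×10^-22 J.

E = 5.52×10^-22 J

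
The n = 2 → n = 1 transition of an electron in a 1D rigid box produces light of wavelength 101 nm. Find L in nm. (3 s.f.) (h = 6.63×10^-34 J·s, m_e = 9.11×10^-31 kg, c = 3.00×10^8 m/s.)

L = 0.303 nm

The photon carries ΔE = hc/λ = 6.63×10^-34·3.00×10^8/1.01×10^-7 m = 1.969×10^-18 J.
Since ΔE = (2² − 1²)E_1, E_1 = 6.563×10^-19 J, and L = h/√(8m_eE_1) = 3.03×10^-10 m = 0.303 nm.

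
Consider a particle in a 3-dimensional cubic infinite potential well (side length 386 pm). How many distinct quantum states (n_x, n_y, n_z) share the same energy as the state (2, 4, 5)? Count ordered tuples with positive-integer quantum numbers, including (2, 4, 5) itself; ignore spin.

degeneracy = 6

The level has n_x² + n_y² + n_z² = 45. The ordered positive-integer solutions are (2, 4, 5), (2, 5, 4), (4, 2, 5), (4, 5, 2), (5, 2, 4), (5, 4, 2).
That gives 6 states.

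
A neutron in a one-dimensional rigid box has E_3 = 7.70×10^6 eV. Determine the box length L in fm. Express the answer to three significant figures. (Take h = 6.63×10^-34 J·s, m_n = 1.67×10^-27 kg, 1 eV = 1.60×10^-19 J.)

L = 15.5 fm

From E_n = n²h²/(8m_nL²), L = n·h/√(8m_nE_n).
E_3 = 7.70×10^6 eV = 1.232×10^-12 J, so L = 3·6.63×10^-34/√(8·1.67×10^-27·1.232×10^-12) = 1.55×10^-14 m = 15.5 fm.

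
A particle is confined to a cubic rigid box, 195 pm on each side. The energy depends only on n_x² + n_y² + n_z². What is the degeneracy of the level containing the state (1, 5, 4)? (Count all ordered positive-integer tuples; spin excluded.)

The level has n_x² + n_y² + n_z² = 42. The ordered positive-integer solutions are (1, 4, 5), (1, 5, 4), (4, 1, 5), (4, 5, 1), (5, 1, 4), (5, 4, 1).
That gives 6 states.

degeneracy = 6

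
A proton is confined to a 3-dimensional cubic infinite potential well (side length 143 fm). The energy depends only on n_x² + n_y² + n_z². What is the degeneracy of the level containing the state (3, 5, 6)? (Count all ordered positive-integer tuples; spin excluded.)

degeneracy = 6

The level has n_x² + n_y² + n_z² = 70. The ordered positive-integer solutions are (3, 5, 6), (3, 6, 5), (5, 3, 6), (5, 6, 3), (6, 3, 5), (6, 5, 3).
That gives 6 states.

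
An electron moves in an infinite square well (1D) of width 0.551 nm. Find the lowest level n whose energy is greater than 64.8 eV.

E_1 = h²/(8m_eL²) = 1.984×10^-19 J = 1.238 eV.
Need n² > 64.8/1.238 = 52.34, i.e. n > 7.235.
The smallest integer satisfying this is n = 8.

n = 8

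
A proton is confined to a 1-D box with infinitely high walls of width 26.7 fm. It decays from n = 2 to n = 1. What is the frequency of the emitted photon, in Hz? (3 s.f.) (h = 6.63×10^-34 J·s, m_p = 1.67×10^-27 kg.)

f = 2.09×10^20 Hz

E_1 = h²/(8m_pL²) = 4.615×10^-14 J and ΔE = (2² − 1²)E_1 = 1.384×10^-13 J.
f = ΔE/h = 1.384×10^-13/6.63×10^-34 = 2.09×10^20 Hz.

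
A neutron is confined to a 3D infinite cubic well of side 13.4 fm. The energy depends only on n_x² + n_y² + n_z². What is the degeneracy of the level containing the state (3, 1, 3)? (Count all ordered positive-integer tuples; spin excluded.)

The level has n_x² + n_y² + n_z² = 19. The ordered positive-integer solutions are (1, 3, 3), (3, 1, 3), (3, 3, 1).
That gives 3 states.

degeneracy = 3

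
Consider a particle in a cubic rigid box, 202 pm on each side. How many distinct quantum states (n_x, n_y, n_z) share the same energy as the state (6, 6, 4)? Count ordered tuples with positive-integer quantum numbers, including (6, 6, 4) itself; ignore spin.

degeneracy = 3

The level has n_x² + n_y² + n_z² = 88. The ordered positive-integer solutions are (4, 6, 6), (6, 4, 6), (6, 6, 4).
That gives 3 states.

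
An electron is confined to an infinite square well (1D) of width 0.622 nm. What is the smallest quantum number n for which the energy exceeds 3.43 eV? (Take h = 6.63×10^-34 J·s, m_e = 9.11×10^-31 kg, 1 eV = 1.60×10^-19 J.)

E_1 = h²/(8m_eL²) = 1.559×10^-19 J = 0.9744 eV.
Need n² > 3.43/0.9744 = 3.520, i.e. n > 1.876.
The smallest integer satisfying this is n = 2.

n = 2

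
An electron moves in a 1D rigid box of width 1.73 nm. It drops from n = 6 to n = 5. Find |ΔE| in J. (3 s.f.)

|ΔE| = 2.21×10^-19 J

E_1 = h²/(8m_eL²) = 2.013×10^-20 J.
|ΔE| = |6² − 5²|·E_1 = 11·2.013×10^-20 J = 2.21×10^-19 J.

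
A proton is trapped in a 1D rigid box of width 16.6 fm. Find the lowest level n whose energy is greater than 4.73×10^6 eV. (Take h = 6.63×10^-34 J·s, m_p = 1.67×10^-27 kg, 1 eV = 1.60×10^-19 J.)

n = 3

E_1 = h²/(8m_pL²) = 1.194×10^-13 J = 7.462×10^5 eV.
Need n² > 4.73×10^6/7.462×10^5 = 6.339, i.e. n > 2.518.
The smallest integer satisfying this is n = 3.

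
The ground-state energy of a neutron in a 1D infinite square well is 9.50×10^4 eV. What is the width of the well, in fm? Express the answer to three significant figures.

L = 46.4 fm

From E_n = n²h²/(8m_nL²), L = n·h/√(8m_nE_n).
E_1 = 9.50×10^4 eV = 1.522×10^-14 J, so L = 1·6.626×10^-34/√(8·1.675×10^-27·1.522×10^-14) = 4.64×10^-14 m = 46.4 fm.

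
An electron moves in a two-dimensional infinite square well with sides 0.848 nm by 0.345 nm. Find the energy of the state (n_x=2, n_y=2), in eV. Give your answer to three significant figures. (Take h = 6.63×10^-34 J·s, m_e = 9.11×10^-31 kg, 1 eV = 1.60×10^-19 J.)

E = 14.8 eV

For a 2D rectangular well E = (h²/8m_e)·Σ n_i²/L_i² = (6.63×10^-34)²/(8·9.11×10^-31) · [2²/(0.848 nm)² + 2²/(0.345 nm)²].
Evaluating gives E = 2.362×10^-18 J = 14.8 eV.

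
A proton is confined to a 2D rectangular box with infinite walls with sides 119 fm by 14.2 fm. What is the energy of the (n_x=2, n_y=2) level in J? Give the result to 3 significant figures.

For a 2D rectangular well E = (h²/8m_p)·Σ n_i²/L_i² = (6.626×10^-34)²/(8·1.673×10^-27) · [2²/(119 fm)² + 2²/(14.2 fm)²].
Evaluating gives E = 6.60×10^-13 J.

E = 6.60×10^-13 J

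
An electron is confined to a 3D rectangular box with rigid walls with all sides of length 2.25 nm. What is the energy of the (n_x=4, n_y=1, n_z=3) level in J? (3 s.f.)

For a 3D rectangular well E = (h²/8m_e)·Σ n_i²/L_i² = (6.626×10^-34)²/(8·9.109×10^-31) · [4²/(2.25 nm)² + 1²/(2.25 nm)² + 3²/(2.25 nm)²].
Evaluating gives E = 3.09×10^-19 J.

E = 3.09×10^-19 J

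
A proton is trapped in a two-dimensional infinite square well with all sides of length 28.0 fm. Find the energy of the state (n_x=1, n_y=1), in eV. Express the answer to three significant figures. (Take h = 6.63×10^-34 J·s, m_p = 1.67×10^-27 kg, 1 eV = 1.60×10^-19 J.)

For a 2D rectangular well E = (h²/8m_p)·Σ n_i²/L_i² = (6.63×10^-34)²/(8·1.67×10^-27) · [1²/(28.0 fm)² + 1²/(28.0 fm)²].
Evaluating gives E = 8.393×10^-14 J = 5.25×10^5 eV.

E = 5.25×10^5 eV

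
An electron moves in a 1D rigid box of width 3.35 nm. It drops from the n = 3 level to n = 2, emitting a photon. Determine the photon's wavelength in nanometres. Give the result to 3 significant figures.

λ = 7.40×10^3 nm

E_1 = h²/(8m_eL²) = 5.368×10^-21 J, so ΔE = (3² − 2²)E_1 = 2.684×10^-20 J.
λ = hc/ΔE = (6.626×10^-34·2.998×10^8)/2.684×10^-20 = 7.40×10^-6 m = 7.40×10^3 nm.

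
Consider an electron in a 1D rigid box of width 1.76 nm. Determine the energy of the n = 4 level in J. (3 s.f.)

For an infinite well E_n = n²h²/(8m_eL²), so E_1 = h²/(8m_eL²) = (6.626×10^-34)²/(8·9.109×10^-31·(1.76×10^-9 m)²) = 1.945×10^-20 J.
Then E_4 = 4²·E_1 = 16·1.945×10^-20 J = 3.11×10^-19 J.

E_4 = 3.11×10^-19 J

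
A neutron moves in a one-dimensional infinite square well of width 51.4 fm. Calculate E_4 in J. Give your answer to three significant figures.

For an infinite well E_n = n²h²/(8m_nL²), so E_1 = h²/(8m_nL²) = (6.626×10^-34)²/(8·1.675×10^-27·(5.14×10^-14 m)²) = 1.240×10^-14 J.
Then E_4 = 4²·E_1 = 16·1.240×10^-14 J = 1.98×10^-13 J.

E_4 = 1.98×10^-13 J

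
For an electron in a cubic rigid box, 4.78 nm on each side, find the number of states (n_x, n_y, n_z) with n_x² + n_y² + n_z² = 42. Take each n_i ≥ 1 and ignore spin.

degeneracy = 6

The level has n_x² + n_y² + n_z² = 42. The ordered positive-integer solutions are (1, 4, 5), (1, 5, 4), (4, 1, 5), (4, 5, 1), (5, 1, 4), (5, 4, 1).
That gives 6 states.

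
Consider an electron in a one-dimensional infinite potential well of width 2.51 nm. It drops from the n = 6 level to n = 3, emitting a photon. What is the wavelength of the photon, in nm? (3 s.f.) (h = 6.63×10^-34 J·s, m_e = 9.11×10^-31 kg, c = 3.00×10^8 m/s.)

λ = 769 nm

E_1 = h²/(8m_eL²) = 9.574×10^-21 J, so ΔE = (6² − 3²)E_1 = 2.585×10^-19 J.
λ = hc/ΔE = (6.63×10^-34·3.00×10^8)/2.585×10^-19 = 7.69×10^-7 m = 769 nm.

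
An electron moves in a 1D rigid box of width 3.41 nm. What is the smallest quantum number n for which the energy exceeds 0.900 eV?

n = 6

E_1 = h²/(8m_eL²) = 5.181×10^-21 J = 0.03234 eV.
Need n² > 0.900/0.03234 = 27.83, i.e. n > 5.275.
The smallest integer satisfying this is n = 6.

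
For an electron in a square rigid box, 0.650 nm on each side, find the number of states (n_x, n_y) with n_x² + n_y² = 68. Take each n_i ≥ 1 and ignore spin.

degeneracy = 2

The level has n_x² + n_y² = 68. The ordered positive-integer solutions are (2, 8), (8, 2).
That gives 2 states.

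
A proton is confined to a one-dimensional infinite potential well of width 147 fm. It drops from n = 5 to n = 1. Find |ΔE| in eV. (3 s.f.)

|ΔE| = 2.27×10^5 eV

E_1 = h²/(8m_pL²) = 1.518×10^-15 J.
|ΔE| = |5² − 1²|·E_1 = 24·1.518×10^-15 J = 3.643×10^-14 J = 2.27×10^5 eV.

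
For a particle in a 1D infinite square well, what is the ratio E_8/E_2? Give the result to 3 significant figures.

E_n ∝ n², so E_8/E_2 = 8²/2² = 64/4 = 16.0.

16.0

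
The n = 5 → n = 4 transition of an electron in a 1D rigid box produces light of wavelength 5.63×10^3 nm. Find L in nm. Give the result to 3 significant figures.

L = 3.92 nm

The photon carries ΔE = hc/λ = 6.626×10^-34·2.998×10^8/5.63×10^-6 m = 3.528×10^-20 J.
Since ΔE = (5² − 4²)E_1, E_1 = 3.920×10^-21 J, and L = h/√(8m_eE_1) = 3.92×10^-9 m = 3.92 nm.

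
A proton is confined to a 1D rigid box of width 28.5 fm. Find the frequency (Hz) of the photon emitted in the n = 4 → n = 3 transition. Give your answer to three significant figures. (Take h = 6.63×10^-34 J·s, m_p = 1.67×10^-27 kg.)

f = 4.28×10^20 Hz

E_1 = h²/(8m_pL²) = 4.051×10^-14 J and ΔE = (4² − 3²)E_1 = 2.836×10^-13 J.
f = ΔE/h = 2.836×10^-13/6.63×10^-34 = 4.28×10^20 Hz.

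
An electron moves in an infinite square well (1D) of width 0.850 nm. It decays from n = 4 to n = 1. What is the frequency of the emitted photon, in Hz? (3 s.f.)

f = 1.89×10^15 Hz

E_1 = h²/(8m_eL²) = 8.339×10^-20 J and ΔE = (4² − 1²)E_1 = 1.251×10^-18 J.
f = ΔE/h = 1.251×10^-18/6.626×10^-34 = 1.89×10^15 Hz.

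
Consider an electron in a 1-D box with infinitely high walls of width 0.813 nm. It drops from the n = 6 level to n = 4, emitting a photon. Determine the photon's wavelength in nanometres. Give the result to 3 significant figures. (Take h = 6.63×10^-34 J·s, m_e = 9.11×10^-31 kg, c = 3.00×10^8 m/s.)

E_1 = h²/(8m_eL²) = 9.125×10^-20 J, so ΔE = (6² − 4²)E_1 = 1.825×10^-18 J.
λ = hc/ΔE = (6.63×10^-34·3.00×10^8)/1.825×10^-18 = 1.09×10^-7 m = 109 nm.

λ = 109 nm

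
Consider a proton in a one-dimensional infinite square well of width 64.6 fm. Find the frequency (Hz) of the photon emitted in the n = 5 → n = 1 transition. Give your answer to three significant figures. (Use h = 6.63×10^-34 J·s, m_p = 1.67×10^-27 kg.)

f = 2.85×10^20 Hz

E_1 = h²/(8m_pL²) = 7.884×10^-15 J and ΔE = (5² − 1²)E_1 = 1.892×10^-13 J.
f = ΔE/h = 1.892×10^-13/6.63×10^-34 = 2.85×10^20 Hz.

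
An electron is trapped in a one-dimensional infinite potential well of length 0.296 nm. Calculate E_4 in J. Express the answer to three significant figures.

E_4 = 1.10×10^-17 J

For an infinite well E_n = n²h²/(8m_eL²), so E_1 = h²/(8m_eL²) = (6.626×10^-34)²/(8·9.109×10^-31·(2.96×10^-10 m)²) = 6.876×10^-19 J.
Then E_4 = 4²·E_1 = 16·6.876×10^-19 J = 1.10×10^-17 J.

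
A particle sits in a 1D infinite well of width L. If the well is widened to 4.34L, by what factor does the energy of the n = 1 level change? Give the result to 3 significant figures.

E_n ∝ 1/L², so the energy scales by 1/4.34² = 0.0531.

0.0531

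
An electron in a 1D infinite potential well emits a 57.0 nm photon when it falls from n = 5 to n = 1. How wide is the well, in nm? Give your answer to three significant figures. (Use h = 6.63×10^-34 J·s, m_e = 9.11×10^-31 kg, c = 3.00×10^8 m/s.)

L = 0.644 nm

The photon carries ΔE = hc/λ = 6.63×10^-34·3.00×10^8/5.70×10^-8 m = 3.489×10^-18 J.
Since ΔE = (5² − 1²)E_1, E_1 = 1.454×10^-19 J, and L = h/√(8m_eE_1) = 6.44×10^-10 m = 0.644 nm.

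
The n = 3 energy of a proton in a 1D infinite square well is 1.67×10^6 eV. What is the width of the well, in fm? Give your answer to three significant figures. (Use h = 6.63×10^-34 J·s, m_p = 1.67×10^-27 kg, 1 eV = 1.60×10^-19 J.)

L = 33.3 fm

From E_n = n²h²/(8m_pL²), L = n·h/√(8m_pE_n).
E_3 = 1.67×10^6 eV = 2.672×10^-13 J, so L = 3·6.63×10^-34/√(8·1.67×10^-27·2.672×10^-13) = 3.33×10^-14 m = 33.3 fm.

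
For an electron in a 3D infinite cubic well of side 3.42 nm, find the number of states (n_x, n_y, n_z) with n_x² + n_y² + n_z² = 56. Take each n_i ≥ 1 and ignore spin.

The level has n_x² + n_y² + n_z² = 56. The ordered positive-integer solutions are (2, 4, 6), (2, 6, 4), (4, 2, 6), (4, 6, 2), (6, 2, 4), (6, 4, 2).
That gives 6 states.

degeneracy = 6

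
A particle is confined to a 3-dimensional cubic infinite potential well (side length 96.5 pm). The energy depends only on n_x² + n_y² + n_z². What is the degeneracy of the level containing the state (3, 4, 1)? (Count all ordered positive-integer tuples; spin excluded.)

degeneracy = 6

The level has n_x² + n_y² + n_z² = 26. The ordered positive-integer solutions are (1, 3, 4), (1, 4, 3), (3, 1, 4), (3, 4, 1), (4, 1, 3), (4, 3, 1).
That gives 6 states.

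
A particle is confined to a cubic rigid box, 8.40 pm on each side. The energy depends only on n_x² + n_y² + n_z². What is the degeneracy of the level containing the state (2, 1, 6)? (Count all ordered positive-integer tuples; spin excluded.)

degeneracy = 9

The level has n_x² + n_y² + n_z² = 41. The ordered positive-integer solutions are (1, 2, 6), (1, 6, 2), (2, 1, 6), (2, 6, 1), (3, 4, 4), (4, 3, 4), (4, 4, 3), (6, 1, 2), (6, 2, 1).
That gives 9 states.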